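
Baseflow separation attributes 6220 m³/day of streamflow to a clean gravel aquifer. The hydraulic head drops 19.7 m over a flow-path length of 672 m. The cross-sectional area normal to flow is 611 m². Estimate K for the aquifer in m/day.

Hydraulic gradient i = Δh / L = 19.7 / 672 = 0.02932.
From Q = K·A·i, K = Q / (A·i) = 6220 / (611.0 × 0.02932) = 347.3 m/day.

347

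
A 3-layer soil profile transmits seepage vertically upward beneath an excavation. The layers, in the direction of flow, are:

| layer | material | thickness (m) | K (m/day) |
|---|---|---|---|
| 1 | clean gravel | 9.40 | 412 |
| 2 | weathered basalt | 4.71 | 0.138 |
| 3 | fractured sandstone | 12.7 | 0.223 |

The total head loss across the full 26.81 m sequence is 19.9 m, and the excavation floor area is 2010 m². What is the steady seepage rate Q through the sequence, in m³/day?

Flow is perpendicular to layering, so the layers act in series and the equivalent K is the thickness-weighted harmonic mean.
Total thickness L = 9.40 + 4.71 + 12.7 = 26.81 m.
Σ(b_i/K_i) = 9.40/412 + 4.71/0.138 + 12.7/0.223 = 91.10 d.
K_eq = L / Σ(b_i/K_i) = 26.81 / 91.10 = 0.2943 m/day.
Q = K_eq · A · (Δh/L) = 0.2943 × 2010 × (19.9/26.81) = 439.0 m³/day.

439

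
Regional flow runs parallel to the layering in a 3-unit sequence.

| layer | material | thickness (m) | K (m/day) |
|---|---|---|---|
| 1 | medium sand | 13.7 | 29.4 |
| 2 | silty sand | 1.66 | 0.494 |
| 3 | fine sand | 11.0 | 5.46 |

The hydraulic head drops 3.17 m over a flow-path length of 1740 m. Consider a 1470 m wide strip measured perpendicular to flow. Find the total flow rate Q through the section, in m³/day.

Flow is parallel to layering, so each bed carries its own Darcy discharge and the transmissivities add.
Σ(K_i·b_i) = 29.4×13.7 + 0.494×1.66 + 5.46×11.0 = 463.7 m²/day.
Hydraulic gradient i = Δh / L = 3.17 / 1740 = 0.001822.
Q = Σ(K_i·b_i) · W · i = 463.7 × 1470 × 0.001822 = 1242 m³/day.

1240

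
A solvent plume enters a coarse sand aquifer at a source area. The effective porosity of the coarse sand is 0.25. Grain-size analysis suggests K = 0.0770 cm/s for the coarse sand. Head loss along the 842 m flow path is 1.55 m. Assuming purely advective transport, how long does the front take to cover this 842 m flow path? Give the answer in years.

Convert K: 0.0770 cm/s × 864 = 66.53 m/day.
Hydraulic gradient i = Δh / L = 1.55 / 842 = 0.001841.
Darcy flux q = K · i = 66.53 × 0.001841 = 0.1225 m/day.
Seepage velocity v = q / n_e = 0.1225 / 0.25 = 0.4899 m/day.
Travel time t = L / v = 842 / 0.4899 = 1719 days = 4.706 years.

4.71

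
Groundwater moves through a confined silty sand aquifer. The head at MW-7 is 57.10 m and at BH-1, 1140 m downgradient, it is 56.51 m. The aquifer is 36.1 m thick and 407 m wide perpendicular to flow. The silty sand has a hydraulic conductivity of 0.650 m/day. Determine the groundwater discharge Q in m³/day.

4.94

Cross-sectional area A = 407 × 36.1 = 14693 m².
Hydraulic gradient i = (57.10 − 56.51) / 1140 = 0.59 / 1140 = 0.0005175.
Darcy's law: Q = K · A · i = 0.6500 × 14693 × 0.0005175 = 4.943 m³/day.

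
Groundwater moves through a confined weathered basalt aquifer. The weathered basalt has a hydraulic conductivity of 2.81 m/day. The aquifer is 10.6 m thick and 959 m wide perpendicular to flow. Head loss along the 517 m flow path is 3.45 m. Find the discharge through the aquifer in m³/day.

Cross-sectional area A = 959 × 10.6 = 10165 m².
Hydraulic gradient i = Δh / L = 3.45 / 517 = 0.006673.
Darcy's law: Q = K · A · i = 2.810 × 10165 × 0.006673 = 190.6 m³/day.

191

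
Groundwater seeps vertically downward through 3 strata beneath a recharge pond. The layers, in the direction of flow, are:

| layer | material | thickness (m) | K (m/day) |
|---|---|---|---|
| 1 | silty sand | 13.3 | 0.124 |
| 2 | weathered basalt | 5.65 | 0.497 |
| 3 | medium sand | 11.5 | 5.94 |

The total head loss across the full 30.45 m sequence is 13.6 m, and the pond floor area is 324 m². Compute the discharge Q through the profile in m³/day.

Flow is perpendicular to layering, so the layers act in series and the equivalent K is the thickness-weighted harmonic mean.
Total thickness L = 13.3 + 5.65 + 11.5 = 30.45 m.
Σ(b_i/K_i) = 13.3/0.124 + 5.65/0.497 + 11.5/5.94 = 120.6 d.
K_eq = L / Σ(b_i/K_i) = 30.45 / 120.6 = 0.2526 m/day.
Q = K_eq · A · (Δh/L) = 0.2526 × 324 × (13.6/30.45) = 36.55 m³/day.

36.5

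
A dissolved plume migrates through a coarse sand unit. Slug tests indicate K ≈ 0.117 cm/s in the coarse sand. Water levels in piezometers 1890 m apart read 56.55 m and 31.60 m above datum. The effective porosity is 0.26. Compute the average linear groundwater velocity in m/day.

5.13

Convert K: 0.117 cm/s × 864 = 101.1 m/day.
Hydraulic gradient i = (56.55 − 31.60) / 1890 = 24.95 / 1890 = 0.01320.
Darcy flux q = K · i = 101.1 × 0.01320 = 1.334 m/day.
Seepage velocity v = q / n_e = 1.334 / 0.26 = 5.133 m/day.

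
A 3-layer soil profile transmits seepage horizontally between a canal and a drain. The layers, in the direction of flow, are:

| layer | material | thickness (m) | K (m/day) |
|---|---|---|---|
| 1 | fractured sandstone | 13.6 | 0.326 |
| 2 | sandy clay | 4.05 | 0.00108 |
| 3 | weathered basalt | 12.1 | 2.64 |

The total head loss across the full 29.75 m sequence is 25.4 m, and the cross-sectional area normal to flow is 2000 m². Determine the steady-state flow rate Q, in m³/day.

13.4

Flow is perpendicular to layering, so the layers act in series and the equivalent K is the thickness-weighted harmonic mean.
Total thickness L = 13.6 + 4.05 + 12.1 = 29.75 m.
Σ(b_i/K_i) = 13.6/0.326 + 4.05/0.00108 + 12.1/2.64 = 3796 d.
K_eq = L / Σ(b_i/K_i) = 29.75 / 3796 = 0.007837 m/day.
Q = K_eq · A · (Δh/L) = 0.007837 × 2000 × (25.4/29.75) = 13.38 m³/day.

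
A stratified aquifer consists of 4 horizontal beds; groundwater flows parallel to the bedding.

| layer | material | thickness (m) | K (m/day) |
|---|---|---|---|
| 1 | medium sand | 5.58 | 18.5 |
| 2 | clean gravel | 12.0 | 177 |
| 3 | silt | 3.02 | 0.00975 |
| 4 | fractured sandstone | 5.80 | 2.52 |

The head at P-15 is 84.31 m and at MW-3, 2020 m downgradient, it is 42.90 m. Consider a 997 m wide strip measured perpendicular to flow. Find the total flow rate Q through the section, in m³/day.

45800

Flow is parallel to layering, so each bed carries its own Darcy discharge and the transmissivities add.
Σ(K_i·b_i) = 18.5×5.58 + 177×12.0 + 0.00975×3.02 + 2.52×5.80 = 2242 m²/day.
Hydraulic gradient i = (84.31 − 42.90) / 2020 = 41.41 / 2020 = 0.02050.
Q = Σ(K_i·b_i) · W · i = 2242 × 997 × 0.02050 = 45821 m³/day.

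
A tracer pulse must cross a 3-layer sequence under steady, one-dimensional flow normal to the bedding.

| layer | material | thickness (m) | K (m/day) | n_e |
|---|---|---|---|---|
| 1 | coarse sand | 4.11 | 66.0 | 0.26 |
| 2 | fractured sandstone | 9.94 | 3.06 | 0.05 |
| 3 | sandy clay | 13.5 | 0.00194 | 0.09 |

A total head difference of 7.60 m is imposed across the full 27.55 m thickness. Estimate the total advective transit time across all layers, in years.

6.97

With flow normal to the layers, continuity requires the same specific discharge q through every layer.
Σ(b_i/K_i) = 4.11/66.0 + 9.94/3.06 + 13.5/0.00194 = 6962 d.
q = Δh / Σ(b_i/K_i) = 7.60 / 6962 = 0.001092 m/day.
In each layer the seepage velocity is v_i = q/n_i, so the layer transit time is t_i = b_i·n_i / q:
  layer 1 (coarse sand): t_1 = 4.11 × 0.26 / 0.001092 = 978.9 d
  layer 2 (fractured sandstone): t_2 = 9.94 × 0.05 / 0.001092 = 455.3 d
  layer 3 (sandy clay): t_3 = 13.5 × 0.09 / 0.001092 = 1113 d
Total t = Σ t_i = 2547 days = 6.974 years.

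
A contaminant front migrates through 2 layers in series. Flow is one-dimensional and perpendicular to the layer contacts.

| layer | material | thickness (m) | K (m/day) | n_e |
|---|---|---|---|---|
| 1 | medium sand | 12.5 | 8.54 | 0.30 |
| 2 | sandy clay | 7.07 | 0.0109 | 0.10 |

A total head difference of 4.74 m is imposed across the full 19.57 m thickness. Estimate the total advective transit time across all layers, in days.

611

With flow normal to the layers, continuity requires the same specific discharge q through every layer.
Σ(b_i/K_i) = 12.5/8.54 + 7.07/0.0109 = 650.1 d.
q = Δh / Σ(b_i/K_i) = 4.74 / 650.1 = 0.007291 m/day.
In each layer the seepage velocity is v_i = q/n_i, so the layer transit time is t_i = b_i·n_i / q:
  layer 1 (medium sand): t_1 = 12.5 × 0.30 / 0.007291 = 514.3 d
  layer 2 (sandy clay): t_2 = 7.07 × 0.10 / 0.007291 = 96.96 d
Total t = Σ t_i = 611.3 days.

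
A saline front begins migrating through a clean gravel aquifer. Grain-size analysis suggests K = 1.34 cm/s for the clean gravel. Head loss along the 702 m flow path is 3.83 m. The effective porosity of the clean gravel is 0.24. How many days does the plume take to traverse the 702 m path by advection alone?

Convert K: 1.34 cm/s × 864 = 1158 m/day.
Hydraulic gradient i = Δh / L = 3.83 / 702 = 0.005456.
Darcy flux q = K · i = 1158 × 0.005456 = 6.317 m/day.
Seepage velocity v = q / n_e = 6.317 / 0.24 = 26.32 m/day.
Travel time t = L / v = 702 / 26.32 = 26.67 days.

26.7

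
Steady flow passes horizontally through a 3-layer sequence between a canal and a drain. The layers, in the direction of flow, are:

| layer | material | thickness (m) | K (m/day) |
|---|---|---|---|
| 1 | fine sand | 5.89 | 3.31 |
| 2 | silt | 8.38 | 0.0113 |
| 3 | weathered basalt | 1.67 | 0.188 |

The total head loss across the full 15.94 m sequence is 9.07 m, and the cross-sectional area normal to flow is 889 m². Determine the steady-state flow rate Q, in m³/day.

10.7

Flow is perpendicular to layering, so the layers act in series and the equivalent K is the thickness-weighted harmonic mean.
Total thickness L = 5.89 + 8.38 + 1.67 = 15.94 m.
Σ(b_i/K_i) = 5.89/3.31 + 8.38/0.0113 + 1.67/0.188 = 752.3 d.
K_eq = L / Σ(b_i/K_i) = 15.94 / 752.3 = 0.02119 m/day.
Q = K_eq · A · (Δh/L) = 0.02119 × 889 × (9.07/15.94) = 10.72 m³/day.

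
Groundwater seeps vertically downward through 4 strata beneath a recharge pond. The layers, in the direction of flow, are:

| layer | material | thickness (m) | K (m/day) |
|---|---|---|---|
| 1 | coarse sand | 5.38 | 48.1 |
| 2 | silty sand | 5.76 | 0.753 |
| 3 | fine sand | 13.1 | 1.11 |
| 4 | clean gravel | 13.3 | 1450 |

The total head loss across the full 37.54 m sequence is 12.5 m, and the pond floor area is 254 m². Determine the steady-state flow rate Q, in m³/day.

Flow is perpendicular to layering, so the layers act in series and the equivalent K is the thickness-weighted harmonic mean.
Total thickness L = 5.38 + 5.76 + 13.1 + 13.3 = 37.54 m.
Σ(b_i/K_i) = 5.38/48.1 + 5.76/0.753 + 13.1/1.11 + 13.3/1450 = 19.57 d.
K_eq = L / Σ(b_i/K_i) = 37.54 / 19.57 = 1.918 m/day.
Q = K_eq · A · (Δh/L) = 1.918 × 254 × (12.5/37.54) = 162.2 m³/day.

162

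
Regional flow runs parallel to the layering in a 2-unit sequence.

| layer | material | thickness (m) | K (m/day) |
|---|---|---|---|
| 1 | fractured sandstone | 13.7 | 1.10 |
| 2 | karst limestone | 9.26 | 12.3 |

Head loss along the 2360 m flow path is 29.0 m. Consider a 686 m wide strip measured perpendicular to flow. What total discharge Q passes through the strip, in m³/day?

1090

Flow is parallel to layering, so each bed carries its own Darcy discharge and the transmissivities add.
Σ(K_i·b_i) = 1.10×13.7 + 12.3×9.26 = 129.0 m²/day.
Hydraulic gradient i = Δh / L = 29.0 / 2360 = 0.01229.
Q = Σ(K_i·b_i) · W · i = 129.0 × 686 × 0.01229 = 1087 m³/day.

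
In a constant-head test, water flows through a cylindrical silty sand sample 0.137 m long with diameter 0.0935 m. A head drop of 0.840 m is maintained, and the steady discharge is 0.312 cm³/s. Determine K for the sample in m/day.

0.640

Cross-sectional area A = π·(d/2)² = π × (0.0935/2)² = 0.006866 m².
Convert discharge: 0.312 cm³/s = 3.120e-07 m³/s.
Darcy's law rearranged: K = Q·L / (A·Δh) = 3.120e-07 × 0.137 / (0.006866 × 0.840) = 7.411e-06 m/s = 0.6403 m/day.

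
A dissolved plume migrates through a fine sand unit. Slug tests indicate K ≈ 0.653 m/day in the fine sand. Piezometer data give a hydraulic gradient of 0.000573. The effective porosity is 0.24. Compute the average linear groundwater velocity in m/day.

Hydraulic gradient i = 0.000573.
Darcy flux q = K · i = 0.6530 × 0.0005730 = 0.0003742 m/day.
Seepage velocity v = q / n_e = 0.0003742 / 0.24 = 0.001559 m/day.

0.00156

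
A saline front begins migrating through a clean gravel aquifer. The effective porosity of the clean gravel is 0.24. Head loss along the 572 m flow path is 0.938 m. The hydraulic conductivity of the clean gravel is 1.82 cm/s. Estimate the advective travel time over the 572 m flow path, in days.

53.2

Convert K: 1.82 cm/s × 864 = 1572 m/day.
Hydraulic gradient i = Δh / L = 0.938 / 572 = 0.001640.
Darcy flux q = K · i = 1572 × 0.001640 = 2.579 m/day.
Seepage velocity v = q / n_e = 2.579 / 0.24 = 10.74 m/day.
Travel time t = L / v = 572 / 10.74 = 53.24 days.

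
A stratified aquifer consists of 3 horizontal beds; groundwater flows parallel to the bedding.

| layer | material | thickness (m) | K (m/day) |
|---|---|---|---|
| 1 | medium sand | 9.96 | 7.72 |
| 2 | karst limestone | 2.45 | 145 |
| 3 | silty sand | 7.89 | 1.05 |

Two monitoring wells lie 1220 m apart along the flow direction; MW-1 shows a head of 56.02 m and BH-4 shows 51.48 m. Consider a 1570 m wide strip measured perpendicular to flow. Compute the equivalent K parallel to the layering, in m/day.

21.7

Flow is parallel to layering, so each bed carries its own Darcy discharge and the transmissivities add.
Σ(K_i·b_i) = 7.72×9.96 + 145×2.45 + 1.05×7.89 = 440.4 m²/day.
Total thickness b = 20.30 m, so K_eq = Σ(K_i·b_i)/b = 21.70 m/day.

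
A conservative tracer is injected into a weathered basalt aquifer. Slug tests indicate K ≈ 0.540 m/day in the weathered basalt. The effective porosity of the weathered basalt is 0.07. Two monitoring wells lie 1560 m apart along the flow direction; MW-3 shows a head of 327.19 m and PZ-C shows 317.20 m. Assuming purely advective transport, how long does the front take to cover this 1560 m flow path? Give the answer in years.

Hydraulic gradient i = (327.19 − 317.20) / 1560 = 9.99 / 1560 = 0.006404.
Darcy flux q = K · i = 0.5400 × 0.006404 = 0.003458 m/day.
Seepage velocity v = q / n_e = 0.003458 / 0.07 = 0.04940 m/day.
Travel time t = L / v = 1560 / 0.04940 = 31578 days = 86.46 years.

86.5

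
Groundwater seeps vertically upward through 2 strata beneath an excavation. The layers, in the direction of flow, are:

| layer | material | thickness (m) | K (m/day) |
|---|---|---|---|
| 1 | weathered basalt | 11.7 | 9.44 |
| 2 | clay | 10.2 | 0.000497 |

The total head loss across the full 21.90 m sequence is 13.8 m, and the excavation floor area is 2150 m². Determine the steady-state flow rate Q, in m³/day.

Flow is perpendicular to layering, so the layers act in series and the equivalent K is the thickness-weighted harmonic mean.
Total thickness L = 11.7 + 10.2 = 21.90 m.
Σ(b_i/K_i) = 11.7/9.44 + 10.2/0.000497 = 20524 d.
K_eq = L / Σ(b_i/K_i) = 21.90 / 20524 = 0.001067 m/day.
Q = K_eq · A · (Δh/L) = 0.001067 × 2150 × (13.8/21.90) = 1.446 m³/day.

1.45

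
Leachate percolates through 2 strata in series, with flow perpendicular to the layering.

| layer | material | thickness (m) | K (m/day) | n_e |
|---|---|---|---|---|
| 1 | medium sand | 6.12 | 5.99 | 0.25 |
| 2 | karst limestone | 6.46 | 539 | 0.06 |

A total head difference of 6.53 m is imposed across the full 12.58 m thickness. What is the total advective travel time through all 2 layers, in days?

With flow normal to the layers, continuity requires the same specific discharge q through every layer.
Σ(b_i/K_i) = 6.12/5.99 + 6.46/539 = 1.034 d.
q = Δh / Σ(b_i/K_i) = 6.53 / 1.034 = 6.317 m/day.
In each layer the seepage velocity is v_i = q/n_i, so the layer transit time is t_i = b_i·n_i / q:
  layer 1 (medium sand): t_1 = 6.12 × 0.25 / 6.317 = 0.2422 d
  layer 2 (karst limestone): t_2 = 6.46 × 0.06 / 6.317 = 0.06136 d
Total t = Σ t_i = 0.3036 days.

0.304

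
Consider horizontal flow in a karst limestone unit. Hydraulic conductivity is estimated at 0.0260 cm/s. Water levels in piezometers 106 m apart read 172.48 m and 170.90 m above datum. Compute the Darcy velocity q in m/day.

Convert K: 0.0260 cm/s × 864 = 22.46 m/day.
Hydraulic gradient i = (172.48 − 170.90) / 106 = 1.58 / 106 = 0.01491.
Specific discharge q = K · i = 22.46 × 0.01491 = 0.3348 m/day.

0.335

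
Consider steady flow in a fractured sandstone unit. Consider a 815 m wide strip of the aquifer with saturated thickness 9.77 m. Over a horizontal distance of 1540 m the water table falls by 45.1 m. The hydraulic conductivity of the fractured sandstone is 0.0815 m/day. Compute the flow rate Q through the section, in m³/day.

19.0

Cross-sectional area A = 815 × 9.77 = 7963 m².
Hydraulic gradient i = Δh / L = 45.1 / 1540 = 0.02929.
Darcy's law: Q = K · A · i = 0.08150 × 7963 × 0.02929 = 19.00 m³/day.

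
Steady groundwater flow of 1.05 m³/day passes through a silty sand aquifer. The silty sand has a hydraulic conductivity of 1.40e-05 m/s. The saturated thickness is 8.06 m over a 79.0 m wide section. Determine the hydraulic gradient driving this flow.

Convert K: 1.40e-05 m/s × 86400 = 1.210 m/day.
Cross-sectional area A = 79.0 × 8.06 = 636.7 m².
From Q = K·A·i, i = Q / (K·A) = 1.05 / (1.210 × 636.7) = 0.001363.

0.00136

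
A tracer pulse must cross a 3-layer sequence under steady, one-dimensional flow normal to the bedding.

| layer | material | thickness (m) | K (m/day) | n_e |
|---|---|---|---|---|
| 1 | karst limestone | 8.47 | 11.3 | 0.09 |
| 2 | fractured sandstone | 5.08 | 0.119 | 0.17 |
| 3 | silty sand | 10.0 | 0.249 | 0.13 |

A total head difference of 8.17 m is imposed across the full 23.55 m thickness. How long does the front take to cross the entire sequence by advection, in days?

29.9

With flow normal to the layers, continuity requires the same specific discharge q through every layer.
Σ(b_i/K_i) = 8.47/11.3 + 5.08/0.119 + 10.0/0.249 = 83.60 d.
q = Δh / Σ(b_i/K_i) = 8.17 / 83.60 = 0.09773 m/day.
In each layer the seepage velocity is v_i = q/n_i, so the layer transit time is t_i = b_i·n_i / q:
  layer 1 (karst limestone): t_1 = 8.47 × 0.09 / 0.09773 = 7.800 d
  layer 2 (fractured sandstone): t_2 = 5.08 × 0.17 / 0.09773 = 8.837 d
  layer 3 (silty sand): t_3 = 10.0 × 0.13 / 0.09773 = 13.30 d
Total t = Σ t_i = 29.94 days.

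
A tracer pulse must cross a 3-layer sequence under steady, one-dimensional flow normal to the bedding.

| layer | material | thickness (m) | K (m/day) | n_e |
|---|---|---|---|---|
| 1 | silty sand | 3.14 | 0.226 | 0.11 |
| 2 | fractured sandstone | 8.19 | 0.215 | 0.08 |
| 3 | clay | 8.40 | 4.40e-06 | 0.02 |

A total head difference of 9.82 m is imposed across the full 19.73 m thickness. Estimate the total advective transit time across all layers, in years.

With flow normal to the layers, continuity requires the same specific discharge q through every layer.
Σ(b_i/K_i) = 3.14/0.226 + 8.19/0.215 + 8.40/4.40e-06 = 1.909e+06 d.
q = Δh / Σ(b_i/K_i) = 9.82 / 1.909e+06 = 5.144e-06 m/day.
In each layer the seepage velocity is v_i = q/n_i, so the layer transit time is t_i = b_i·n_i / q:
  layer 1 (silty sand): t_1 = 3.14 × 0.11 / 5.144e-06 = 67151 d
  layer 2 (fractured sandstone): t_2 = 8.19 × 0.08 / 5.144e-06 = 1.274e+05 d
  layer 3 (clay): t_3 = 8.40 × 0.02 / 5.144e-06 = 32662 d
Total t = Σ t_i = 2.272e+05 days = 622.0 years.

622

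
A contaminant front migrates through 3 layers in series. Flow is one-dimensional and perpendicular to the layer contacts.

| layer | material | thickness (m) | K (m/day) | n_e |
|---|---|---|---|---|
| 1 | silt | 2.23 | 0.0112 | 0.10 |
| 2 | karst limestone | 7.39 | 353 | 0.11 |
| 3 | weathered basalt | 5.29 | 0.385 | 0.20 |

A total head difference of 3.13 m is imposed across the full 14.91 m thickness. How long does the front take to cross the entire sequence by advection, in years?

0.390

With flow normal to the layers, continuity requires the same specific discharge q through every layer.
Σ(b_i/K_i) = 2.23/0.0112 + 7.39/353 + 5.29/0.385 = 212.9 d.
q = Δh / Σ(b_i/K_i) = 3.13 / 212.9 = 0.01470 m/day.
In each layer the seepage velocity is v_i = q/n_i, so the layer transit time is t_i = b_i·n_i / q:
  layer 1 (silt): t_1 = 2.23 × 0.10 / 0.01470 = 15.17 d
  layer 2 (karst limestone): t_2 = 7.39 × 0.11 / 0.01470 = 55.28 d
  layer 3 (weathered basalt): t_3 = 5.29 × 0.20 / 0.01470 = 71.95 d
Total t = Σ t_i = 142.4 days = 0.3899 years.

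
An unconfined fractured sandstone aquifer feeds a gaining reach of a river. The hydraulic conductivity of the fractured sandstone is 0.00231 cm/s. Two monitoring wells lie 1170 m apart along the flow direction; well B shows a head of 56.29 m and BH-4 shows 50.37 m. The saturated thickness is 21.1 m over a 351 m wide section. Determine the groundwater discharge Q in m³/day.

Convert K: 0.00231 cm/s × 864 = 1.996 m/day.
Cross-sectional area A = 351 × 21.1 = 7406 m².
Hydraulic gradient i = (56.29 − 50.37) / 1170 = 5.92 / 1170 = 0.005060.
Darcy's law: Q = K · A · i = 1.996 × 7406 × 0.005060 = 74.79 m³/day.

74.8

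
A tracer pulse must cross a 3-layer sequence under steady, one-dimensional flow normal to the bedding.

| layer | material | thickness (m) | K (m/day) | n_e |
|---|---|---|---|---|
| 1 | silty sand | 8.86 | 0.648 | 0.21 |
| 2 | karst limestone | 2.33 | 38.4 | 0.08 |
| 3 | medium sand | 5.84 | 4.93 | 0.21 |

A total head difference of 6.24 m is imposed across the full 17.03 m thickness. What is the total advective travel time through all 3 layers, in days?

With flow normal to the layers, continuity requires the same specific discharge q through every layer.
Σ(b_i/K_i) = 8.86/0.648 + 2.33/38.4 + 5.84/4.93 = 14.92 d.
q = Δh / Σ(b_i/K_i) = 6.24 / 14.92 = 0.4183 m/day.
In each layer the seepage velocity is v_i = q/n_i, so the layer transit time is t_i = b_i·n_i / q:
  layer 1 (silty sand): t_1 = 8.86 × 0.21 / 0.4183 = 4.448 d
  layer 2 (karst limestone): t_2 = 2.33 × 0.08 / 0.4183 = 0.4456 d
  layer 3 (medium sand): t_3 = 5.84 × 0.21 / 0.4183 = 2.932 d
Total t = Σ t_i = 7.826 days.

7.83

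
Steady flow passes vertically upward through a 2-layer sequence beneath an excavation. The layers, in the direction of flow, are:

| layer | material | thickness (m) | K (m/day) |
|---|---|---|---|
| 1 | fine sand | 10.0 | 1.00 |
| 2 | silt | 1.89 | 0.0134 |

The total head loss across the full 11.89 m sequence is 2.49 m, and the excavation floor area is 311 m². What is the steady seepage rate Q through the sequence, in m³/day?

5.13

Flow is perpendicular to layering, so the layers act in series and the equivalent K is the thickness-weighted harmonic mean.
Total thickness L = 10.0 + 1.89 = 11.89 m.
Σ(b_i/K_i) = 10.0/1.00 + 1.89/0.0134 = 151.0 d.
K_eq = L / Σ(b_i/K_i) = 11.89 / 151.0 = 0.07872 m/day.
Q = K_eq · A · (Δh/L) = 0.07872 × 311 × (2.49/11.89) = 5.127 m³/day.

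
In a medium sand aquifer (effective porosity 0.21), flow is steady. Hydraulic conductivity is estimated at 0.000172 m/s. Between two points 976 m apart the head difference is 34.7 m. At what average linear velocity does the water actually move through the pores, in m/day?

Convert K: 0.000172 m/s × 86400 = 14.86 m/day.
Hydraulic gradient i = Δh / L = 34.7 / 976 = 0.03555.
Darcy flux q = K · i = 14.86 × 0.03555 = 0.5284 m/day.
Seepage velocity v = q / n_e = 0.5284 / 0.21 = 2.516 m/day.

2.52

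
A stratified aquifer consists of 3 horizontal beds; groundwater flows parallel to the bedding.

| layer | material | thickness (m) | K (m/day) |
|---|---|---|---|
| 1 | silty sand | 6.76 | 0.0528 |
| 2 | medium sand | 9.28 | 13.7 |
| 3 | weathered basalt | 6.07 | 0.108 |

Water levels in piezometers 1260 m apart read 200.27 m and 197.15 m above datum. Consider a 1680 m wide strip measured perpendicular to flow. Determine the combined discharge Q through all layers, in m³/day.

Flow is parallel to layering, so each bed carries its own Darcy discharge and the transmissivities add.
Σ(K_i·b_i) = 0.0528×6.76 + 13.7×9.28 + 0.108×6.07 = 128.1 m²/day.
Hydraulic gradient i = (200.27 − 197.15) / 1260 = 3.12 / 1260 = 0.002476.
Q = Σ(K_i·b_i) · W · i = 128.1 × 1680 × 0.002476 = 533.1 m³/day.

533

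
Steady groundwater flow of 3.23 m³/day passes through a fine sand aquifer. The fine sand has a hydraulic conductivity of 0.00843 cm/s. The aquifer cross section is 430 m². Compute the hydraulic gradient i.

0.00103

Convert K: 0.00843 cm/s × 864 = 7.284 m/day.
From Q = K·A·i, i = Q / (K·A) = 3.23 / (7.284 × 430.0) = 0.001031.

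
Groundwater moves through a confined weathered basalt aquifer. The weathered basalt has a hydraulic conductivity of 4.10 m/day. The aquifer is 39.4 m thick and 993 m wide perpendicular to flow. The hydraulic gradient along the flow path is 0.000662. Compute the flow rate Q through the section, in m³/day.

106

Cross-sectional area A = 993 × 39.4 = 39124 m².
Hydraulic gradient i = 0.000662.
Darcy's law: Q = K · A · i = 4.100 × 39124 × 0.0006620 = 106.2 m³/day.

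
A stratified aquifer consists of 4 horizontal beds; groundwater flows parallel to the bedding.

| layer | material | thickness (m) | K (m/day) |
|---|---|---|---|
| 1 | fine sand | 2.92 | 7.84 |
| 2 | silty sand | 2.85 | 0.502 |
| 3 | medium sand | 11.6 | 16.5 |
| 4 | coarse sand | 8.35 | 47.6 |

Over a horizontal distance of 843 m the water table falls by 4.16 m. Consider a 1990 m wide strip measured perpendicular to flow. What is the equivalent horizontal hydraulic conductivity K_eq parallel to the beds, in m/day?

23.8

Flow is parallel to layering, so each bed carries its own Darcy discharge and the transmissivities add.
Σ(K_i·b_i) = 7.84×2.92 + 0.502×2.85 + 16.5×11.6 + 47.6×8.35 = 613.2 m²/day.
Total thickness b = 25.72 m, so K_eq = Σ(K_i·b_i)/b = 23.84 m/day.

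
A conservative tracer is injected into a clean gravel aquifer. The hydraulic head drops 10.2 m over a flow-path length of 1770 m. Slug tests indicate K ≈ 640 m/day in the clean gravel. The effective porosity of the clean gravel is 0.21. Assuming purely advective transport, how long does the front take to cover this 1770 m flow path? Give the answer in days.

Hydraulic gradient i = Δh / L = 10.2 / 1770 = 0.005763.
Darcy flux q = K · i = 640.0 × 0.005763 = 3.688 m/day.
Seepage velocity v = q / n_e = 3.688 / 0.21 = 17.56 m/day.
Travel time t = L / v = 1770 / 17.56 = 100.8 days.

101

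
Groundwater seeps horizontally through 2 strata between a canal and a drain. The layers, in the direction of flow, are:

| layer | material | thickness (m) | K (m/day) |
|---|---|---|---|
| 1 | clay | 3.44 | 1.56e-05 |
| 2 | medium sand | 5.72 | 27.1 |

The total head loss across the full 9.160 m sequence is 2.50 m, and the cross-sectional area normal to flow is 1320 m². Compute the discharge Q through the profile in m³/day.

0.0150

Flow is perpendicular to layering, so the layers act in series and the equivalent K is the thickness-weighted harmonic mean.
Total thickness L = 3.44 + 5.72 = 9.160 m.
Σ(b_i/K_i) = 3.44/1.56e-05 + 5.72/27.1 = 2.205e+05 d.
K_eq = L / Σ(b_i/K_i) = 9.160 / 2.205e+05 = 4.154e-05 m/day.
Q = K_eq · A · (Δh/L) = 4.154e-05 × 1320 × (2.50/9.160) = 0.01497 m³/day.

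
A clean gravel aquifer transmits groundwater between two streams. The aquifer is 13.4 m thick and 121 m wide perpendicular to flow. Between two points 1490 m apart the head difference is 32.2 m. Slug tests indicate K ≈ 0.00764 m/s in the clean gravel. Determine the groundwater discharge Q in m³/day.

23100

Convert K: 0.00764 m/s × 86400 = 660.1 m/day.
Cross-sectional area A = 121 × 13.4 = 1621 m².
Hydraulic gradient i = Δh / L = 32.2 / 1490 = 0.02161.
Darcy's law: Q = K · A · i = 660.1 × 1621 × 0.02161 = 23130 m³/day.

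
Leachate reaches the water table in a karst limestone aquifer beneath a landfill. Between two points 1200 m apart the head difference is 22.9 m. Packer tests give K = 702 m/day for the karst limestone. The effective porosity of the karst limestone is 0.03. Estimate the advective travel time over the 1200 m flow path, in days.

2.69

Hydraulic gradient i = Δh / L = 22.9 / 1200 = 0.01908.
Darcy flux q = K · i = 702.0 × 0.01908 = 13.40 m/day.
Seepage velocity v = q / n_e = 13.40 / 0.03 = 446.5 m/day.
Travel time t = L / v = 1200 / 446.5 = 2.687 days.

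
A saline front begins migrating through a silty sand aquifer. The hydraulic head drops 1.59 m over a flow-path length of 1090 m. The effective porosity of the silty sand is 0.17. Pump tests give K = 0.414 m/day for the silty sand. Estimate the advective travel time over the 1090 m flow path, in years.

840

Hydraulic gradient i = Δh / L = 1.59 / 1090 = 0.001459.
Darcy flux q = K · i = 0.4140 × 0.001459 = 0.0006039 m/day.
Seepage velocity v = q / n_e = 0.0006039 / 0.17 = 0.003552 m/day.
Travel time t = L / v = 1090 / 0.003552 = 3.068e+05 days = 840.1 years.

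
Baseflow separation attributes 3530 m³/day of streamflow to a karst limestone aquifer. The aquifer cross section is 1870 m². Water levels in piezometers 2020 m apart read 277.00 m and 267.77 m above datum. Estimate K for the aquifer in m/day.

Hydraulic gradient i = (277.00 − 267.77) / 2020 = 9.23 / 2020 = 0.004569.
From Q = K·A·i, K = Q / (A·i) = 3530 / (1870 × 0.004569) = 413.1 m/day.

413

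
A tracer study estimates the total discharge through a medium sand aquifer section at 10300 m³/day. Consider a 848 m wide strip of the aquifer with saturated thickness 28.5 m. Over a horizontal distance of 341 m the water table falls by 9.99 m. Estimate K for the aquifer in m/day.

Cross-sectional area A = 848 × 28.5 = 24168 m².
Hydraulic gradient i = Δh / L = 9.99 / 341 = 0.02930.
From Q = K·A·i, K = Q / (A·i) = 10300 / (24168 × 0.02930) = 14.55 m/day.

14.5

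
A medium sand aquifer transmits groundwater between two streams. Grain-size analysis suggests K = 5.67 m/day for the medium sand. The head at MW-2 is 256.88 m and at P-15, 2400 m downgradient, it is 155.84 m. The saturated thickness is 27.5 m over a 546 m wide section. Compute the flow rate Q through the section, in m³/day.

Cross-sectional area A = 546 × 27.5 = 15015 m².
Hydraulic gradient i = (256.88 − 155.84) / 2400 = 101.04 / 2400 = 0.04210.
Darcy's law: Q = K · A · i = 5.670 × 15015 × 0.04210 = 3584 m³/day.

3580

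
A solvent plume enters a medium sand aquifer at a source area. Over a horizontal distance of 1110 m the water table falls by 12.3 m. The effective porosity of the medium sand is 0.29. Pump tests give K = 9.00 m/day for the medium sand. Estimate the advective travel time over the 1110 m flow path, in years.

Hydraulic gradient i = Δh / L = 12.3 / 1110 = 0.01108.
Darcy flux q = K · i = 9.000 × 0.01108 = 0.09973 m/day.
Seepage velocity v = q / n_e = 0.09973 / 0.29 = 0.3439 m/day.
Travel time t = L / v = 1110 / 0.3439 = 3228 days = 8.837 years.

8.84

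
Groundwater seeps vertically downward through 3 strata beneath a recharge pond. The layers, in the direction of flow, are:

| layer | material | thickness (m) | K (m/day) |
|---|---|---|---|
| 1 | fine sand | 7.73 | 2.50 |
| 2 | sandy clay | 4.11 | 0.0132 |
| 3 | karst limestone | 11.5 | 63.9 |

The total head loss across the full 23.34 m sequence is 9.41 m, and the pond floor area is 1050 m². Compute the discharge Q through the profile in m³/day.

31.4

Flow is perpendicular to layering, so the layers act in series and the equivalent K is the thickness-weighted harmonic mean.
Total thickness L = 7.73 + 4.11 + 11.5 = 23.34 m.
Σ(b_i/K_i) = 7.73/2.50 + 4.11/0.0132 + 11.5/63.9 = 314.6 d.
K_eq = L / Σ(b_i/K_i) = 23.34 / 314.6 = 0.07418 m/day.
Q = K_eq · A · (Δh/L) = 0.07418 × 1050 × (9.41/23.34) = 31.40 m³/day.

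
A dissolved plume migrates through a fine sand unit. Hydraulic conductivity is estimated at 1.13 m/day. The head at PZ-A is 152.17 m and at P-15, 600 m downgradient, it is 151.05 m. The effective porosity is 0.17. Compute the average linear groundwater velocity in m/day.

Hydraulic gradient i = (152.17 − 151.05) / 600 = 1.12 / 600 = 0.001867.
Darcy flux q = K · i = 1.130 × 0.001867 = 0.002109 m/day.
Seepage velocity v = q / n_e = 0.002109 / 0.17 = 0.01241 m/day.

0.0124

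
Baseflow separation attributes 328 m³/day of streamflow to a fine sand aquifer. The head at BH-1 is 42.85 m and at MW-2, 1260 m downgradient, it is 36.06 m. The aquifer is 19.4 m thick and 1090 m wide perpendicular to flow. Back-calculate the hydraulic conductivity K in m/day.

Cross-sectional area A = 1090 × 19.4 = 21146 m².
Hydraulic gradient i = (42.85 − 36.06) / 1260 = 6.79 / 1260 = 0.005389.
From Q = K·A·i, K = Q / (A·i) = 328 / (21146 × 0.005389) = 2.878 m/day.

2.88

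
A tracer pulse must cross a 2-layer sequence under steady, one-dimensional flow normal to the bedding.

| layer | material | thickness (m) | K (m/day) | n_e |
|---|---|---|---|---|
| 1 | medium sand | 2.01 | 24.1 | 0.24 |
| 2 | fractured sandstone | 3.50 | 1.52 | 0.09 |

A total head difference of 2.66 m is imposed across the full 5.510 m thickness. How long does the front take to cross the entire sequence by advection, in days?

0.715

With flow normal to the layers, continuity requires the same specific discharge q through every layer.
Σ(b_i/K_i) = 2.01/24.1 + 3.50/1.52 = 2.386 d.
q = Δh / Σ(b_i/K_i) = 2.66 / 2.386 = 1.115 m/day.
In each layer the seepage velocity is v_i = q/n_i, so the layer transit time is t_i = b_i·n_i / q:
  layer 1 (medium sand): t_1 = 2.01 × 0.24 / 1.115 = 0.4327 d
  layer 2 (fractured sandstone): t_2 = 3.50 × 0.09 / 1.115 = 0.2826 d
Total t = Σ t_i = 0.7153 days.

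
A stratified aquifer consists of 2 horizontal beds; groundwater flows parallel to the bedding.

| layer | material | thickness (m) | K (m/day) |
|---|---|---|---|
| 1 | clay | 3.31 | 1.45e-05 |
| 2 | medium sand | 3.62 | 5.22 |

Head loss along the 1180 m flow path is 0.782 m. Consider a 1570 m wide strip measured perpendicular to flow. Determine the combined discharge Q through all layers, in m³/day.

19.7

Flow is parallel to layering, so each bed carries its own Darcy discharge and the transmissivities add.
Σ(K_i·b_i) = 1.45e-05×3.31 + 5.22×3.62 = 18.90 m²/day.
Hydraulic gradient i = Δh / L = 0.782 / 1180 = 0.0006627.
Q = Σ(K_i·b_i) · W · i = 18.90 × 1570 × 0.0006627 = 19.66 m³/day.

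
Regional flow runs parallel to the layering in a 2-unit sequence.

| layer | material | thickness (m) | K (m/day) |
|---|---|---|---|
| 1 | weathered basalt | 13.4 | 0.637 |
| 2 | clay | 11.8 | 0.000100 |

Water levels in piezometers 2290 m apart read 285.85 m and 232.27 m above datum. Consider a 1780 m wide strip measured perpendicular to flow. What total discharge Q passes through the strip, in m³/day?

Flow is parallel to layering, so each bed carries its own Darcy discharge and the transmissivities add.
Σ(K_i·b_i) = 0.637×13.4 + 0.000100×11.8 = 8.537 m²/day.
Hydraulic gradient i = (285.85 − 232.27) / 2290 = 53.58 / 2290 = 0.02340.
Q = Σ(K_i·b_i) · W · i = 8.537 × 1780 × 0.02340 = 355.5 m³/day.

356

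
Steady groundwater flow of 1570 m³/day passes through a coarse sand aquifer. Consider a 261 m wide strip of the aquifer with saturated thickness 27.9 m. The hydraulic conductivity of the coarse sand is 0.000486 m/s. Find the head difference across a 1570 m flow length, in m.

Convert K: 0.000486 m/s × 86400 = 41.99 m/day.
Cross-sectional area A = 261 × 27.9 = 7282 m².
From Q = K·A·i, i = Q / (K·A) = 1570 / (41.99 × 7282) = 0.005135.
Head loss Δh = i · L = 0.005135 × 1570 = 8.061 m.

8.06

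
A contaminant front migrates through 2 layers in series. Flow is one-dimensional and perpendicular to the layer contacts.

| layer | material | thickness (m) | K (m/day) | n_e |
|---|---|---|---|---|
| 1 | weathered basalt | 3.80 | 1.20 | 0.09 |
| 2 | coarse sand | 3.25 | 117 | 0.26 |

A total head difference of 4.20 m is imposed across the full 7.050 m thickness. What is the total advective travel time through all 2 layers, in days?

0.903

With flow normal to the layers, continuity requires the same specific discharge q through every layer.
Σ(b_i/K_i) = 3.80/1.20 + 3.25/117 = 3.194 d.
q = Δh / Σ(b_i/K_i) = 4.20 / 3.194 = 1.315 m/day.
In each layer the seepage velocity is v_i = q/n_i, so the layer transit time is t_i = b_i·n_i / q:
  layer 1 (weathered basalt): t_1 = 3.80 × 0.09 / 1.315 = 0.2601 d
  layer 2 (coarse sand): t_2 = 3.25 × 0.26 / 1.315 = 0.6427 d
Total t = Σ t_i = 0.9028 days.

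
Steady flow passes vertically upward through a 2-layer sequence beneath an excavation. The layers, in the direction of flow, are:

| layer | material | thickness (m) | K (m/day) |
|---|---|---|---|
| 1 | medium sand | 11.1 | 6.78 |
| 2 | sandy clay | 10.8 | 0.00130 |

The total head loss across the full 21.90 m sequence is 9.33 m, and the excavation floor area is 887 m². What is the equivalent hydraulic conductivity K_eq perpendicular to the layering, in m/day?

Flow is perpendicular to layering, so the layers act in series and the equivalent K is the thickness-weighted harmonic mean.
Total thickness L = 11.1 + 10.8 = 21.90 m.
Σ(b_i/K_i) = 11.1/6.78 + 10.8/0.00130 = 8309 d.
K_eq = L / Σ(b_i/K_i) = 21.90 / 8309 = 0.002636 m/day.

0.00264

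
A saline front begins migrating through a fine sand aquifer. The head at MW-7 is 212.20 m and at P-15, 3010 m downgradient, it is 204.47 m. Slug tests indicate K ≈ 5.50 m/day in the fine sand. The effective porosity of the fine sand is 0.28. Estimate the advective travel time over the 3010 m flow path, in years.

Hydraulic gradient i = (212.20 − 204.47) / 3010 = 7.73 / 3010 = 0.002568.
Darcy flux q = K · i = 5.500 × 0.002568 = 0.01412 m/day.
Seepage velocity v = q / n_e = 0.01412 / 0.28 = 0.05044 m/day.
Travel time t = L / v = 3010 / 0.05044 = 59669 days = 163.4 years.

163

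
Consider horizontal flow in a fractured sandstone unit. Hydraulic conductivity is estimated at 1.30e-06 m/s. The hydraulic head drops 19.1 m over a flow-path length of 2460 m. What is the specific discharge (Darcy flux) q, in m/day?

Convert K: 1.30e-06 m/s × 86400 = 0.1123 m/day.
Hydraulic gradient i = Δh / L = 19.1 / 2460 = 0.007764.
Specific discharge q = K · i = 0.1123 × 0.007764 = 0.0008721 m/day.

0.000872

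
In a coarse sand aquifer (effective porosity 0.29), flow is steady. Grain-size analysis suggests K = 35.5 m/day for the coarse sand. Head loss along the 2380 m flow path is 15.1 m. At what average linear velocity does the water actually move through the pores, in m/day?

0.777

Hydraulic gradient i = Δh / L = 15.1 / 2380 = 0.006345.
Darcy flux q = K · i = 35.50 × 0.006345 = 0.2252 m/day.
Seepage velocity v = q / n_e = 0.2252 / 0.29 = 0.7767 m/day.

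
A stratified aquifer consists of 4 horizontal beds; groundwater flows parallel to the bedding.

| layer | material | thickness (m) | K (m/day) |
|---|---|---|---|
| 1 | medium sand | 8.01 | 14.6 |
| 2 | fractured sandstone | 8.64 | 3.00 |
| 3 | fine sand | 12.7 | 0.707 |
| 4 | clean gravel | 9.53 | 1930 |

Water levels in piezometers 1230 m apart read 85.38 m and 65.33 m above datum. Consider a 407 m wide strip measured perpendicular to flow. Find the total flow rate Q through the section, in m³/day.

Flow is parallel to layering, so each bed carries its own Darcy discharge and the transmissivities add.
Σ(K_i·b_i) = 14.6×8.01 + 3.00×8.64 + 0.707×12.7 + 1930×9.53 = 18545 m²/day.
Hydraulic gradient i = (85.38 − 65.33) / 1230 = 20.05 / 1230 = 0.01630.
Q = Σ(K_i·b_i) · W · i = 18545 × 407 × 0.01630 = 1.230e+05 m³/day.

123000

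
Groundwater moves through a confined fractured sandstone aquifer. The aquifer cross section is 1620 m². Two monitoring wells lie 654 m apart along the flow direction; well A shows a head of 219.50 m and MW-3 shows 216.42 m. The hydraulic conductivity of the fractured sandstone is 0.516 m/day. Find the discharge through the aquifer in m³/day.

Hydraulic gradient i = (219.50 − 216.42) / 654 = 3.08 / 654 = 0.004709.
Darcy's law: Q = K · A · i = 0.5160 × 1620 × 0.004709 = 3.937 m³/day.

3.94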